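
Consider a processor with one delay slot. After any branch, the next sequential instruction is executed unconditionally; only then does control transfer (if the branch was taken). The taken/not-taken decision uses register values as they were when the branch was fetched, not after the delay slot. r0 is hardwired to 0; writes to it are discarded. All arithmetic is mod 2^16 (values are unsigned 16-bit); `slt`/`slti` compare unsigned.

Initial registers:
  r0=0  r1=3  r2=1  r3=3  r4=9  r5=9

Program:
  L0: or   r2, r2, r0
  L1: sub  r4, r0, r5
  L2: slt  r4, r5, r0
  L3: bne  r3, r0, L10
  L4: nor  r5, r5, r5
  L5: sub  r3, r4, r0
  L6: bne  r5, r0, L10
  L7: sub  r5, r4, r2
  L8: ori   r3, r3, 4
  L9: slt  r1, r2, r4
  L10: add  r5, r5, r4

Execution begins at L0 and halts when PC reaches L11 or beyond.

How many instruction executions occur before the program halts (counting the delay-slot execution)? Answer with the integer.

6

PC=0  or   r2, r2, r0        | r0=0 r1=3 r2=1 r3=3 r4=9 r5=9
PC=1  sub  r4, r0, r5        | r0=0 r1=3 r2=1 r3=3 r4=65527 r5=9
PC=2  slt  r4, r5, r0        | r0=0 r1=3 r2=1 r3=3 r4=0 r5=9
PC=3  bne  r3, r0, L10       | r0=0 r1=3 r2=1 r3=3 r4=0 r5=9  [TAKEN]
PC=4  nor  r5, r5, r5        | r0=0 r1=3 r2=1 r3=3 r4=0 r5=65526
PC=10 add  r5, r5, r4        | r0=0 r1=3 r2=1 r3=3 r4=0 r5=65526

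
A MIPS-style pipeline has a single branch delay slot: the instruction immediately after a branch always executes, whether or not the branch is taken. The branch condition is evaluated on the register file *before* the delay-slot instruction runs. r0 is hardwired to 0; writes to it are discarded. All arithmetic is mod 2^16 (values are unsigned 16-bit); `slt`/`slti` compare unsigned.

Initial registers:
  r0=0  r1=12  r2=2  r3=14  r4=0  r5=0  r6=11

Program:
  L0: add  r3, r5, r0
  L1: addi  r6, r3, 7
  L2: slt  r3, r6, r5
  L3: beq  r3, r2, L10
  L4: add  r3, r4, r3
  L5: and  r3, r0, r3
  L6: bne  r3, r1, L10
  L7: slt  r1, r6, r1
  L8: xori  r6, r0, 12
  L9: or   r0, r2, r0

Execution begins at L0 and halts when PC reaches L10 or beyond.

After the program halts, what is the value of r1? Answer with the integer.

PC=0  add  r3, r5, r0        | r0=0 r1=12 r2=2 r3=0 r4=0 r5=0 r6=11
PC=1  addi  r6, r3, 7        | r0=0 r1=12 r2=2 r3=0 r4=0 r5=0 r6=7
PC=2  slt  r3, r6, r5        | r0=0 r1=12 r2=2 r3=0 r4=0 r5=0 r6=7
PC=3  beq  r3, r2, L10       | r0=0 r1=12 r2=2 r3=0 r4=0 r5=0 r6=7  [not taken]
PC=4  add  r3, r4, r3        | r0=0 r1=12 r2=2 r3=0 r4=0 r5=0 r6=7
PC=5  and  r3, r0, r3        | r0=0 r1=12 r2=2 r3=0 r4=0 r5=0 r6=7
PC=6  bne  r3, r1, L10       | r0=0 r1=12 r2=2 r3=0 r4=0 r5=0 r6=7  [TAKEN]
PC=7  slt  r1, r6, r1        | r0=0 r1=1 r2=2 r3=0 r4=0 r5=0 r6=7

1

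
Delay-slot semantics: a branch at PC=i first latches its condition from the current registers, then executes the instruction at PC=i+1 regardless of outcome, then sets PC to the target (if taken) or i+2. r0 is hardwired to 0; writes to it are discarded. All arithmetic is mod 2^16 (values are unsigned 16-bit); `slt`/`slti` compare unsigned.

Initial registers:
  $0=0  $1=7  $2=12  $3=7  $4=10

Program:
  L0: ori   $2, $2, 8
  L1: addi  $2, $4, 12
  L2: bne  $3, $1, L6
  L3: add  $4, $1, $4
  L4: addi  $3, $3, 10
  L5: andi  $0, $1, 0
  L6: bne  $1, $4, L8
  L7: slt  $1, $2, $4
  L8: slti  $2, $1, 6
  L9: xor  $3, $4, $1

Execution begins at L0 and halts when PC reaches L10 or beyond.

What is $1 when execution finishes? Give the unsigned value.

0

PC=0  ori   $2, $2, 8        | $0=0 $1=7 $2=12 $3=7 $4=10
PC=1  addi  $2, $4, 12       | $0=0 $1=7 $2=22 $3=7 $4=10
PC=2  bne  $3, $1, L6        | $0=0 $1=7 $2=22 $3=7 $4=10  [not taken]
PC=3  add  $4, $1, $4        | $0=0 $1=7 $2=22 $3=7 $4=17
PC=4  addi  $3, $3, 10       | $0=0 $1=7 $2=22 $3=17 $4=17
PC=5  andi  $0, $1, 0        | $0=0 $1=7 $2=22 $3=17 $4=17
PC=6  bne  $1, $4, L8        | $0=0 $1=7 $2=22 $3=17 $4=17  [TAKEN]
PC=7  slt  $1, $2, $4        | $0=0 $1=0 $2=22 $3=17 $4=17
PC=8  slti  $2, $1, 6        | $0=0 $1=0 $2=1 $3=17 $4=17
PC=9  xor  $3, $4, $1        | $0=0 $1=0 $2=1 $3=17 $4=17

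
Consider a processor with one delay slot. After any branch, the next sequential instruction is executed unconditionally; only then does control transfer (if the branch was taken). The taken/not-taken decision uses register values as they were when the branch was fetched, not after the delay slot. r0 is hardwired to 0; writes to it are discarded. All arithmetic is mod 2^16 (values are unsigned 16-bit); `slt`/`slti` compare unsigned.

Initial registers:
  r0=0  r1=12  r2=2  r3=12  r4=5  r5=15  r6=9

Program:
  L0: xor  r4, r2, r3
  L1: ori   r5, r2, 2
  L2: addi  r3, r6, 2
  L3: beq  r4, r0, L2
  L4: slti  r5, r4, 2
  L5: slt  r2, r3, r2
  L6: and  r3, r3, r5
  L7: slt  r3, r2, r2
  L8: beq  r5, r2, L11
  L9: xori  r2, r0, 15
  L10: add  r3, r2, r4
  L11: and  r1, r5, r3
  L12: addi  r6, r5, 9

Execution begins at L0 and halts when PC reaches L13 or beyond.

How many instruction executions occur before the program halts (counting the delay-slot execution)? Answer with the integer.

12

  step pc=0: xor  r4, r2, r3  regs=(0,12,2,12,14,15,9)
  step pc=1: ori   r5, r2, 2  regs=(0,12,2,12,14,2,9)
  step pc=2: addi  r3, r6, 2  regs=(0,12,2,11,14,2,9)
  step pc=3: beq  r4, r0, L2  cond=F  regs=(0,12,2,11,14,2,9)
  step pc=4: slti  r5, r4, 2  regs=(0,12,2,11,14,0,9)
  step pc=5: slt  r2, r3, r2  regs=(0,12,0,11,14,0,9)
  step pc=6: and  r3, r3, r5  regs=(0,12,0,0,14,0,9)
  step pc=7: slt  r3, r2, r2  regs=(0,12,0,0,14,0,9)
  step pc=8: beq  r5, r2, L11  cond=T  regs=(0,12,0,0,14,0,9)
  step pc=9: xori  r2, r0, 15  regs=(0,12,15,0,14,0,9)
  step pc=11: and  r1, r5, r3  regs=(0,0,15,0,14,0,9)
  step pc=12: addi  r6, r5, 9  regs=(0,0,15,0,14,0,9)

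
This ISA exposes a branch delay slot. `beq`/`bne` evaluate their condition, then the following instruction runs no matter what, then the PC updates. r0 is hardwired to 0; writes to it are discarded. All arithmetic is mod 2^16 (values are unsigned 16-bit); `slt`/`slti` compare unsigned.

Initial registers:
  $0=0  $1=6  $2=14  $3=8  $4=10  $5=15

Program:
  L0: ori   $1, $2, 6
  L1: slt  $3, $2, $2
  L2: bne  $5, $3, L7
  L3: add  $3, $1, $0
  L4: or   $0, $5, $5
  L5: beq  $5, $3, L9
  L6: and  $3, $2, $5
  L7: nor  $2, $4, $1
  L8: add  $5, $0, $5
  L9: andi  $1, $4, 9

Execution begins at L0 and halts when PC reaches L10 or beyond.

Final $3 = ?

14

[0] ori   $1, $2, 6  →  {$0:0, $1:14, $2:14, $3:8, $4:10, $5:15}
[1] slt  $3, $2, $2  →  {$0:0, $1:14, $2:14, $3:0, $4:10, $5:15}
[2] bne  $5, $3, L7  →  {$0:0, $1:14, $2:14, $3:0, $4:10, $5:15}  ⟨branch taken⟩
[3] add  $3, $1, $0  →  {$0:0, $1:14, $2:14, $3:14, $4:10, $5:15}
[7] nor  $2, $4, $1  →  {$0:0, $1:14, $2:65521, $3:14, $4:10, $5:15}
[8] add  $5, $0, $5  →  {$0:0, $1:14, $2:65521, $3:14, $4:10, $5:15}
[9] andi  $1, $4, 9  →  {$0:0, $1:8, $2:65521, $3:14, $4:10, $5:15}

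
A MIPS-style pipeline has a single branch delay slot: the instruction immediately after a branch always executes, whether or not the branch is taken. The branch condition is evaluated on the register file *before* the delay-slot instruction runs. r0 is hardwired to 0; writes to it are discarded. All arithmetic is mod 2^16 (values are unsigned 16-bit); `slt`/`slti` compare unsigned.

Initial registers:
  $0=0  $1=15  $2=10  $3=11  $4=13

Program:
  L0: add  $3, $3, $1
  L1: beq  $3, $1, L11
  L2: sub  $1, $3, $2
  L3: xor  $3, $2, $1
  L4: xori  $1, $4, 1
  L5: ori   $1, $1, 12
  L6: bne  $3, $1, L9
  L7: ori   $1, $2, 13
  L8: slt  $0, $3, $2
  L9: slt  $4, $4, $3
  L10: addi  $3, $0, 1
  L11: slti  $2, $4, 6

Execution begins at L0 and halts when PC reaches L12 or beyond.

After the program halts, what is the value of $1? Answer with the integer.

[0] add  $3, $3, $1  →  {$0:0, $1:15, $2:10, $3:26, $4:13}
[1] beq  $3, $1, L11  →  {$0:0, $1:15, $2:10, $3:26, $4:13}  ⟨branch fallthrough⟩
[2] sub  $1, $3, $2  →  {$0:0, $1:16, $2:10, $3:26, $4:13}
[3] xor  $3, $2, $1  →  {$0:0, $1:16, $2:10, $3:26, $4:13}
[4] xori  $1, $4, 1  →  {$0:0, $1:12, $2:10, $3:26, $4:13}
[5] ori   $1, $1, 12  →  {$0:0, $1:12, $2:10, $3:26, $4:13}
[6] bne  $3, $1, L9  →  {$0:0, $1:12, $2:10, $3:26, $4:13}  ⟨branch taken⟩
[7] ori   $1, $2, 13  →  {$0:0, $1:15, $2:10, $3:26, $4:13}
[9] slt  $4, $4, $3  →  {$0:0, $1:15, $2:10, $3:26, $4:1}
[10] addi  $3, $0, 1  →  {$0:0, $1:15, $2:10, $3:1, $4:1}
[11] slti  $2, $4, 6  →  {$0:0, $1:15, $2:1, $3:1, $4:1}

15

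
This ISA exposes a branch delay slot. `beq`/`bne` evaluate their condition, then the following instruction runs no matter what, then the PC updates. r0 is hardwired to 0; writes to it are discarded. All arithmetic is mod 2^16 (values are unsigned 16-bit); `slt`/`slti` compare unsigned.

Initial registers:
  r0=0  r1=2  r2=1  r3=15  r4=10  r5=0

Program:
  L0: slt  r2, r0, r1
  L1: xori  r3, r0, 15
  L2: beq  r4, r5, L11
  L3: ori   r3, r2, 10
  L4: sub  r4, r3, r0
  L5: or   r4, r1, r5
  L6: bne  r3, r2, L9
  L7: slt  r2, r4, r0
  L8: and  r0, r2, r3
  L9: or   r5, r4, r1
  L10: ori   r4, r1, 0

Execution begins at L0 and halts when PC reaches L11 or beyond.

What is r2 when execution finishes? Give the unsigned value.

0

  step pc=0: slt  r2, r0, r1  regs=(0,2,1,15,10,0)
  step pc=1: xori  r3, r0, 15  regs=(0,2,1,15,10,0)
  step pc=2: beq  r4, r5, L11  cond=F  regs=(0,2,1,15,10,0)
  step pc=3: ori   r3, r2, 10  regs=(0,2,1,11,10,0)
  step pc=4: sub  r4, r3, r0  regs=(0,2,1,11,11,0)
  step pc=5: or   r4, r1, r5  regs=(0,2,1,11,2,0)
  step pc=6: bne  r3, r2, L9  cond=T  regs=(0,2,1,11,2,0)
  step pc=7: slt  r2, r4, r0  regs=(0,2,0,11,2,0)
  step pc=9: or   r5, r4, r1  regs=(0,2,0,11,2,2)
  step pc=10: ori   r4, r1, 0  regs=(0,2,0,11,2,2)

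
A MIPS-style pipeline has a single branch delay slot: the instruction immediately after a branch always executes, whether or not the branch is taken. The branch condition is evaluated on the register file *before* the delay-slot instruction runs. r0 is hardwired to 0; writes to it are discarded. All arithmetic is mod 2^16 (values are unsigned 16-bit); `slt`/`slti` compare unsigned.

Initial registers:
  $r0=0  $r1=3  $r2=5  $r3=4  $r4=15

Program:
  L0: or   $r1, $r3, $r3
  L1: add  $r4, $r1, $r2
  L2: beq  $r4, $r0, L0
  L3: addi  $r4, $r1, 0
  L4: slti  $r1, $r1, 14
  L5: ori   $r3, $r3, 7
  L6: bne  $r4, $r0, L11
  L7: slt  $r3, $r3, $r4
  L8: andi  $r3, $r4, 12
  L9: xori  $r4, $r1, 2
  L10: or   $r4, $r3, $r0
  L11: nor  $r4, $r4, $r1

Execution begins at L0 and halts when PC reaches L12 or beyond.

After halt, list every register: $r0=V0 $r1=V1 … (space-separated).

$r0=0 $r1=1 $r2=5 $r3=0 $r4=65530

#0 or   $r1, $r3, $r3 ; 0/4/5/4/15
#1 add  $r4, $r1, $r2 ; 0/4/5/4/9
#2 beq  $r4, $r0, L0 ; 0/4/5/4/9 ; →fallthru
#3 addi  $r4, $r1, 0 ; 0/4/5/4/4
#4 slti  $r1, $r1, 14 ; 0/1/5/4/4
#5 ori   $r3, $r3, 7 ; 0/1/5/7/4
#6 bne  $r4, $r0, L11 ; 0/1/5/7/4 ; →target
#7 slt  $r3, $r3, $r4 ; 0/1/5/0/4
#11 nor  $r4, $r4, $r1 ; 0/1/5/0/65530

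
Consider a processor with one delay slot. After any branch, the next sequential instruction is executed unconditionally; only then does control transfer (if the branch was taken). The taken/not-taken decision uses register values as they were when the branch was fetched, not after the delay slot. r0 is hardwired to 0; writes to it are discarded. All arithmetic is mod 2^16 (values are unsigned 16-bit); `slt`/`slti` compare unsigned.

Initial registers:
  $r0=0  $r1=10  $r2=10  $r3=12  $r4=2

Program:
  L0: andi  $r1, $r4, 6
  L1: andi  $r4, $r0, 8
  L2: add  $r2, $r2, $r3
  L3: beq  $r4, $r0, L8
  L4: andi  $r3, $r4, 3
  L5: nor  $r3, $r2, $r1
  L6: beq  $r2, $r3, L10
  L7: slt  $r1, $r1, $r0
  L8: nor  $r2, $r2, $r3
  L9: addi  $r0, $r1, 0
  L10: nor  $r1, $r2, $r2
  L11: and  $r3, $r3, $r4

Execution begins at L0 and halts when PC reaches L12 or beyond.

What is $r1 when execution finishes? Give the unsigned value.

22

[0] andi  $r1, $r4, 6  →  {$r0:0, $r1:2, $r2:10, $r3:12, $r4:2}
[1] andi  $r4, $r0, 8  →  {$r0:0, $r1:2, $r2:10, $r3:12, $r4:0}
[2] add  $r2, $r2, $r3  →  {$r0:0, $r1:2, $r2:22, $r3:12, $r4:0}
[3] beq  $r4, $r0, L8  →  {$r0:0, $r1:2, $r2:22, $r3:12, $r4:0}  ⟨branch taken⟩
[4] andi  $r3, $r4, 3  →  {$r0:0, $r1:2, $r2:22, $r3:0, $r4:0}
[8] nor  $r2, $r2, $r3  →  {$r0:0, $r1:2, $r2:65513, $r3:0, $r4:0}
[9] addi  $r0, $r1, 0  →  {$r0:0, $r1:2, $r2:65513, $r3:0, $r4:0}
[10] nor  $r1, $r2, $r2  →  {$r0:0, $r1:22, $r2:65513, $r3:0, $r4:0}
[11] and  $r3, $r3, $r4  →  {$r0:0, $r1:22, $r2:65513, $r3:0, $r4:0}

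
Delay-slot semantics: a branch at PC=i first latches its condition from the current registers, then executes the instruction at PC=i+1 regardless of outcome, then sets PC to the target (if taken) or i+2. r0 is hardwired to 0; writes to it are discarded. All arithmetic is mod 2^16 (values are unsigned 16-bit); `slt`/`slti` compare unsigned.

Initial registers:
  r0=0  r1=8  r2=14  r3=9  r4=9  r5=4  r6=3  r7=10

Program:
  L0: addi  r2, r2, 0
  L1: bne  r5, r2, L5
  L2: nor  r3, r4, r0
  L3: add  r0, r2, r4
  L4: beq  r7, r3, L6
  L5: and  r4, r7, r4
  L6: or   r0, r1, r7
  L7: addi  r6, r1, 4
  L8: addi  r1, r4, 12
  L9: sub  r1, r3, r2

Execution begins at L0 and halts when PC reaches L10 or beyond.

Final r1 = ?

65512

#0 addi  r2, r2, 0 ; 0/8/14/9/9/4/3/10
#1 bne  r5, r2, L5 ; 0/8/14/9/9/4/3/10 ; →target
#2 nor  r3, r4, r0 ; 0/8/14/65526/9/4/3/10
#5 and  r4, r7, r4 ; 0/8/14/65526/8/4/3/10
#6 or   r0, r1, r7 ; 0/8/14/65526/8/4/3/10
#7 addi  r6, r1, 4 ; 0/8/14/65526/8/4/12/10
#8 addi  r1, r4, 12 ; 0/20/14/65526/8/4/12/10
#9 sub  r1, r3, r2 ; 0/65512/14/65526/8/4/12/10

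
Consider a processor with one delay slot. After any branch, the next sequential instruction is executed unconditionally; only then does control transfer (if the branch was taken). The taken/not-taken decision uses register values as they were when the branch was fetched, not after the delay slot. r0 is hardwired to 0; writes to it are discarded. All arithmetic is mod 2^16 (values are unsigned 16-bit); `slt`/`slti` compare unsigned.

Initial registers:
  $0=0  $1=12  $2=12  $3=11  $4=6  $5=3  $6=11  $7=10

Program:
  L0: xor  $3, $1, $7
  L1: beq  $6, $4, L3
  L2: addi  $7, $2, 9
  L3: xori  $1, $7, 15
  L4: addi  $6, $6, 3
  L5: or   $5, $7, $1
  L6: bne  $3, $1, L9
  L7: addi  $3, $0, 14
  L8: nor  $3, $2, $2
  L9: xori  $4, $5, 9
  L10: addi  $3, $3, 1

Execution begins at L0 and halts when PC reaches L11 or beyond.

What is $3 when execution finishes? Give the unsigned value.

[0] xor  $3, $1, $7  →  {$0:0, $1:12, $2:12, $3:6, $4:6, $5:3, $6:11, $7:10}
[1] beq  $6, $4, L3  →  {$0:0, $1:12, $2:12, $3:6, $4:6, $5:3, $6:11, $7:10}  ⟨branch fallthrough⟩
[2] addi  $7, $2, 9  →  {$0:0, $1:12, $2:12, $3:6, $4:6, $5:3, $6:11, $7:21}
[3] xori  $1, $7, 15  →  {$0:0, $1:26, $2:12, $3:6, $4:6, $5:3, $6:11, $7:21}
[4] addi  $6, $6, 3  →  {$0:0, $1:26, $2:12, $3:6, $4:6, $5:3, $6:14, $7:21}
[5] or   $5, $7, $1  →  {$0:0, $1:26, $2:12, $3:6, $4:6, $5:31, $6:14, $7:21}
[6] bne  $3, $1, L9  →  {$0:0, $1:26, $2:12, $3:6, $4:6, $5:31, $6:14, $7:21}  ⟨branch taken⟩
[7] addi  $3, $0, 14  →  {$0:0, $1:26, $2:12, $3:14, $4:6, $5:31, $6:14, $7:21}
[9] xori  $4, $5, 9  →  {$0:0, $1:26, $2:12, $3:14, $4:22, $5:31, $6:14, $7:21}
[10] addi  $3, $3, 1  →  {$0:0, $1:26, $2:12, $3:15, $4:22, $5:31, $6:14, $7:21}

15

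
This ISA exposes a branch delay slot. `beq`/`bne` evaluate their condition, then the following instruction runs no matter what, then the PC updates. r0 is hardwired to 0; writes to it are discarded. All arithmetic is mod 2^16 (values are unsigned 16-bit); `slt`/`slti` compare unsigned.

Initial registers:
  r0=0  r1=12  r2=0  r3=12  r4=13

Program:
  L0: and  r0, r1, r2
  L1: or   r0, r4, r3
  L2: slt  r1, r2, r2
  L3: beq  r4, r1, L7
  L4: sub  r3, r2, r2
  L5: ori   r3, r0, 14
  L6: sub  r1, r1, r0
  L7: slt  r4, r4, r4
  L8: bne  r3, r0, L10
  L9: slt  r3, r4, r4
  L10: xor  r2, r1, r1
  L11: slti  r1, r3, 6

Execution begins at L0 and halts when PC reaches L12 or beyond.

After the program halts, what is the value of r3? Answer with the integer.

0

#0 and  r0, r1, r2 ; 0/12/0/12/13
#1 or   r0, r4, r3 ; 0/12/0/12/13
#2 slt  r1, r2, r2 ; 0/0/0/12/13
#3 beq  r4, r1, L7 ; 0/0/0/12/13 ; →fallthru
#4 sub  r3, r2, r2 ; 0/0/0/0/13
#5 ori   r3, r0, 14 ; 0/0/0/14/13
#6 sub  r1, r1, r0 ; 0/0/0/14/13
#7 slt  r4, r4, r4 ; 0/0/0/14/0
#8 bne  r3, r0, L10 ; 0/0/0/14/0 ; →target
#9 slt  r3, r4, r4 ; 0/0/0/0/0
#10 xor  r2, r1, r1 ; 0/0/0/0/0
#11 slti  r1, r3, 6 ; 0/1/0/0/0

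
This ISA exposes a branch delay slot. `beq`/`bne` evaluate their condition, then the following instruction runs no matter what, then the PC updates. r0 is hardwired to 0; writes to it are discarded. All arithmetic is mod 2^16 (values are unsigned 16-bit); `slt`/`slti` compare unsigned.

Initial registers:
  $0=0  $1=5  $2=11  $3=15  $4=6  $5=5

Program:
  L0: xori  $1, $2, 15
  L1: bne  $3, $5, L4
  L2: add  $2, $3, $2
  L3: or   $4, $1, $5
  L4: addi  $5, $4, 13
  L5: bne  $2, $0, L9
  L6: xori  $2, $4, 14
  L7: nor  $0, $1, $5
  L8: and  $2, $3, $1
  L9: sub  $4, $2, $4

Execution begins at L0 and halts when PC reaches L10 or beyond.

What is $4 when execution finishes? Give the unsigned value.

2

PC=0  xori  $1, $2, 15       | $0=0 $1=4 $2=11 $3=15 $4=6 $5=5
PC=1  bne  $3, $5, L4        | $0=0 $1=4 $2=11 $3=15 $4=6 $5=5  [TAKEN]
PC=2  add  $2, $3, $2        | $0=0 $1=4 $2=26 $3=15 $4=6 $5=5
PC=4  addi  $5, $4, 13       | $0=0 $1=4 $2=26 $3=15 $4=6 $5=19
PC=5  bne  $2, $0, L9        | $0=0 $1=4 $2=26 $3=15 $4=6 $5=19  [TAKEN]
PC=6  xori  $2, $4, 14       | $0=0 $1=4 $2=8 $3=15 $4=6 $5=19
PC=9  sub  $4, $2, $4        | $0=0 $1=4 $2=8 $3=15 $4=2 $5=19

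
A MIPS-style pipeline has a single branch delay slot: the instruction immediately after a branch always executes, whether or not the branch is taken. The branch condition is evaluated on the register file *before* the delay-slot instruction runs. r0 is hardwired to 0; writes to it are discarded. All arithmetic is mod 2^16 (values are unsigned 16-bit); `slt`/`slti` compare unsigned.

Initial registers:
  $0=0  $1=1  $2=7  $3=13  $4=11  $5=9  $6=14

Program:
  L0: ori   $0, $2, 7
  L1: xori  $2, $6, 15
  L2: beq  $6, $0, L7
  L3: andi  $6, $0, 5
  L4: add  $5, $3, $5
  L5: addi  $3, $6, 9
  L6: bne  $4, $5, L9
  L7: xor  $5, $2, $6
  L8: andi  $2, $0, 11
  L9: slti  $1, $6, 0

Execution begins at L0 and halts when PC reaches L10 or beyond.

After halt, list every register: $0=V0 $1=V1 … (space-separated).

$0=0 $1=0 $2=1 $3=9 $4=11 $5=1 $6=0

  step pc=0: ori   $0, $2, 7  regs=(0,1,7,13,11,9,14)
  step pc=1: xori  $2, $6, 15  regs=(0,1,1,13,11,9,14)
  step pc=2: beq  $6, $0, L7  cond=F  regs=(0,1,1,13,11,9,14)
  step pc=3: andi  $6, $0, 5  regs=(0,1,1,13,11,9,0)
  step pc=4: add  $5, $3, $5  regs=(0,1,1,13,11,22,0)
  step pc=5: addi  $3, $6, 9  regs=(0,1,1,9,11,22,0)
  step pc=6: bne  $4, $5, L9  cond=T  regs=(0,1,1,9,11,22,0)
  step pc=7: xor  $5, $2, $6  regs=(0,1,1,9,11,1,0)
  step pc=9: slti  $1, $6, 0  regs=(0,0,1,9,11,1,0)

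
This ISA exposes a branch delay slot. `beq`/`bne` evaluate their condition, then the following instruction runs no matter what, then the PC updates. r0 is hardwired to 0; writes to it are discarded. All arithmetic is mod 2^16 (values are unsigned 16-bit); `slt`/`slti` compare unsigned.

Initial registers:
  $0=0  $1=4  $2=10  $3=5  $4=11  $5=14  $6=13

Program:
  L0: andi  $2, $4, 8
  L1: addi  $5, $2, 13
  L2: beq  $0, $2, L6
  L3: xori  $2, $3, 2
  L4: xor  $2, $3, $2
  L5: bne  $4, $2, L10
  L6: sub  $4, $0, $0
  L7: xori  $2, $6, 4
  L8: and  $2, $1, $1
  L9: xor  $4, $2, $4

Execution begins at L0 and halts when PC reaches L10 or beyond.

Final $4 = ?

0

#0 andi  $2, $4, 8 ; 0/4/8/5/11/14/13
#1 addi  $5, $2, 13 ; 0/4/8/5/11/21/13
#2 beq  $0, $2, L6 ; 0/4/8/5/11/21/13 ; →fallthru
#3 xori  $2, $3, 2 ; 0/4/7/5/11/21/13
#4 xor  $2, $3, $2 ; 0/4/2/5/11/21/13
#5 bne  $4, $2, L10 ; 0/4/2/5/11/21/13 ; →target
#6 sub  $4, $0, $0 ; 0/4/2/5/0/21/13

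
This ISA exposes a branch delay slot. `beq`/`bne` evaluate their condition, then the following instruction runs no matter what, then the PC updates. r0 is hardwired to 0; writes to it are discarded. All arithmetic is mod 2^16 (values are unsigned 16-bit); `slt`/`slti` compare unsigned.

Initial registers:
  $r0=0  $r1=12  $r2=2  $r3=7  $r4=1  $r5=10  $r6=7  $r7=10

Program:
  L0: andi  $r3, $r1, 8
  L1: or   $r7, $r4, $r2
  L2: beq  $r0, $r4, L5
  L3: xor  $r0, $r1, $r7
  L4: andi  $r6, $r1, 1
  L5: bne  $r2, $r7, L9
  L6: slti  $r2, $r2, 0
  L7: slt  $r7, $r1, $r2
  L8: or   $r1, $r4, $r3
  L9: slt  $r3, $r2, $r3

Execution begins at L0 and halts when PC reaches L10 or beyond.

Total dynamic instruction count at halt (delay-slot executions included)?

  step pc=0: andi  $r3, $r1, 8  regs=(0,12,2,8,1,10,7,10)
  step pc=1: or   $r7, $r4, $r2  regs=(0,12,2,8,1,10,7,3)
  step pc=2: beq  $r0, $r4, L5  cond=F  regs=(0,12,2,8,1,10,7,3)
  step pc=3: xor  $r0, $r1, $r7  regs=(0,12,2,8,1,10,7,3)
  step pc=4: andi  $r6, $r1, 1  regs=(0,12,2,8,1,10,0,3)
  step pc=5: bne  $r2, $r7, L9  cond=T  regs=(0,12,2,8,1,10,0,3)
  step pc=6: slti  $r2, $r2, 0  regs=(0,12,0,8,1,10,0,3)
  step pc=9: slt  $r3, $r2, $r3  regs=(0,12,0,1,1,10,0,3)

8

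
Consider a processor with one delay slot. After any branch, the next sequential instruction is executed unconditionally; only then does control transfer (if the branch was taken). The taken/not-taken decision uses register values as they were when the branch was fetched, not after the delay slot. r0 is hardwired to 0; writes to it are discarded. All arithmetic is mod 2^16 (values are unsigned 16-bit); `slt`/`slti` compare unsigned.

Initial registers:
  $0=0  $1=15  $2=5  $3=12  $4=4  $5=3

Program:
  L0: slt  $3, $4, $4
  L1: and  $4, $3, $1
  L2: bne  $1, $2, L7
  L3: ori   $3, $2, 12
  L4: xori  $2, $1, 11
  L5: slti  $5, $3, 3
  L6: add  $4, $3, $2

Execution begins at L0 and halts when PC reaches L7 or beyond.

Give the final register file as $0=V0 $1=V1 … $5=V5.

$0=0 $1=15 $2=5 $3=13 $4=0 $5=3

[0] slt  $3, $4, $4  →  {$0:0, $1:15, $2:5, $3:0, $4:4, $5:3}
[1] and  $4, $3, $1  →  {$0:0, $1:15, $2:5, $3:0, $4:0, $5:3}
[2] bne  $1, $2, L7  →  {$0:0, $1:15, $2:5, $3:0, $4:0, $5:3}  ⟨branch taken⟩
[3] ori   $3, $2, 12  →  {$0:0, $1:15, $2:5, $3:13, $4:0, $5:3}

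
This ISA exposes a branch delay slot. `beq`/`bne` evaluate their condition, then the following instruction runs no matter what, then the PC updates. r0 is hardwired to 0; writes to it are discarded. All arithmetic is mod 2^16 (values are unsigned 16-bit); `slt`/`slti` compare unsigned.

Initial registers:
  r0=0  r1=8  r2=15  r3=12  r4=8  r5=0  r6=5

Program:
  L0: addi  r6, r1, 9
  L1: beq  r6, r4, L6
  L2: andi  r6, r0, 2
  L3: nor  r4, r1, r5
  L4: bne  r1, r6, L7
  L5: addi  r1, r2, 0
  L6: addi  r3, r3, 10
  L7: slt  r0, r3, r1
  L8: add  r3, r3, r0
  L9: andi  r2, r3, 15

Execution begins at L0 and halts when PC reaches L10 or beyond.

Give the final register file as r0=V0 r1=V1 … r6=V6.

#0 addi  r6, r1, 9 ; 0/8/15/12/8/0/17
#1 beq  r6, r4, L6 ; 0/8/15/12/8/0/17 ; →fallthru
#2 andi  r6, r0, 2 ; 0/8/15/12/8/0/0
#3 nor  r4, r1, r5 ; 0/8/15/12/65527/0/0
#4 bne  r1, r6, L7 ; 0/8/15/12/65527/0/0 ; →target
#5 addi  r1, r2, 0 ; 0/15/15/12/65527/0/0
#7 slt  r0, r3, r1 ; 0/15/15/12/65527/0/0
#8 add  r3, r3, r0 ; 0/15/15/12/65527/0/0
#9 andi  r2, r3, 15 ; 0/15/12/12/65527/0/0

r0=0 r1=15 r2=12 r3=12 r4=65527 r5=0 r6=0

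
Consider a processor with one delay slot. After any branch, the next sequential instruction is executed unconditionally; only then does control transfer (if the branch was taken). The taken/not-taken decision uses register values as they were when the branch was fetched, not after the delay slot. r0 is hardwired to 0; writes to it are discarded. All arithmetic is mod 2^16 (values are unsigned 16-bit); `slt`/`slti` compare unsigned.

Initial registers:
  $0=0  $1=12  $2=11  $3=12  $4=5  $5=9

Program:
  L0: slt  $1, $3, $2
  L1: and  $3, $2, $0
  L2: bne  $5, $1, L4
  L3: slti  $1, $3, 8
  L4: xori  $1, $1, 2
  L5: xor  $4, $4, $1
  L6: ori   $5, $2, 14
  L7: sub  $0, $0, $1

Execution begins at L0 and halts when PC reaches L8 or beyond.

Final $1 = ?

3

[0] slt  $1, $3, $2  →  {$0:0, $1:0, $2:11, $3:12, $4:5, $5:9}
[1] and  $3, $2, $0  →  {$0:0, $1:0, $2:11, $3:0, $4:5, $5:9}
[2] bne  $5, $1, L4  →  {$0:0, $1:0, $2:11, $3:0, $4:5, $5:9}  ⟨branch taken⟩
[3] slti  $1, $3, 8  →  {$0:0, $1:1, $2:11, $3:0, $4:5, $5:9}
[4] xori  $1, $1, 2  →  {$0:0, $1:3, $2:11, $3:0, $4:5, $5:9}
[5] xor  $4, $4, $1  →  {$0:0, $1:3, $2:11, $3:0, $4:6, $5:9}
[6] ori   $5, $2, 14  →  {$0:0, $1:3, $2:11, $3:0, $4:6, $5:15}
[7] sub  $0, $0, $1  →  {$0:0, $1:3, $2:11, $3:0, $4:6, $5:15}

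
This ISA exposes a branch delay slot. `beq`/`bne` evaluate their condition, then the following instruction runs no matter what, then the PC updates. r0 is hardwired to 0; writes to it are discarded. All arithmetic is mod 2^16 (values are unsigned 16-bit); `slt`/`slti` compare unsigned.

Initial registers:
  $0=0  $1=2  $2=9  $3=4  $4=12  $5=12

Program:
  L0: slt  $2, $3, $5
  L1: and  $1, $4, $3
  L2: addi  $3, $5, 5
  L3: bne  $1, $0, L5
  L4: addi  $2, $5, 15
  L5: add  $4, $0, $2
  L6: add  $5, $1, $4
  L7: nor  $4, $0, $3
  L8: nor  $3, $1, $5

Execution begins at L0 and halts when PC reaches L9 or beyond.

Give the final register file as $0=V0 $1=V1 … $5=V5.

$0=0 $1=4 $2=27 $3=65504 $4=65518 $5=31

[0] slt  $2, $3, $5  →  {$0:0, $1:2, $2:1, $3:4, $4:12, $5:12}
[1] and  $1, $4, $3  →  {$0:0, $1:4, $2:1, $3:4, $4:12, $5:12}
[2] addi  $3, $5, 5  →  {$0:0, $1:4, $2:1, $3:17, $4:12, $5:12}
[3] bne  $1, $0, L5  →  {$0:0, $1:4, $2:1, $3:17, $4:12, $5:12}  ⟨branch taken⟩
[4] addi  $2, $5, 15  →  {$0:0, $1:4, $2:27, $3:17, $4:12, $5:12}
[5] add  $4, $0, $2  →  {$0:0, $1:4, $2:27, $3:17, $4:27, $5:12}
[6] add  $5, $1, $4  →  {$0:0, $1:4, $2:27, $3:17, $4:27, $5:31}
[7] nor  $4, $0, $3  →  {$0:0, $1:4, $2:27, $3:17, $4:65518, $5:31}
[8] nor  $3, $1, $5  →  {$0:0, $1:4, $2:27, $3:65504, $4:65518, $5:31}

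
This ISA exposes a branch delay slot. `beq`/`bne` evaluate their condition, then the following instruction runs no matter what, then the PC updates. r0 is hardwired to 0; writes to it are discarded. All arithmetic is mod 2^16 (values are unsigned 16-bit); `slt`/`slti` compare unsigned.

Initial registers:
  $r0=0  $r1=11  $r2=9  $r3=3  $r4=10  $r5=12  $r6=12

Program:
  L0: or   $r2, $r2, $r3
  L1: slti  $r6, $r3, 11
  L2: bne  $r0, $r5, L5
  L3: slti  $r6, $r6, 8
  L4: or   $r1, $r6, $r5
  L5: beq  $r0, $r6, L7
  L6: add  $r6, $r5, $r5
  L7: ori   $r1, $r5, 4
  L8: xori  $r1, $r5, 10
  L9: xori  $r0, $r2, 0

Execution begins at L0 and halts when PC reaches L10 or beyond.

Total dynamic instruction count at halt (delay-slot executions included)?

#0 or   $r2, $r2, $r3 ; 0/11/11/3/10/12/12
#1 slti  $r6, $r3, 11 ; 0/11/11/3/10/12/1
#2 bne  $r0, $r5, L5 ; 0/11/11/3/10/12/1 ; →target
#3 slti  $r6, $r6, 8 ; 0/11/11/3/10/12/1
#5 beq  $r0, $r6, L7 ; 0/11/11/3/10/12/1 ; →fallthru
#6 add  $r6, $r5, $r5 ; 0/11/11/3/10/12/24
#7 ori   $r1, $r5, 4 ; 0/12/11/3/10/12/24
#8 xori  $r1, $r5, 10 ; 0/6/11/3/10/12/24
#9 xori  $r0, $r2, 0 ; 0/6/11/3/10/12/24

9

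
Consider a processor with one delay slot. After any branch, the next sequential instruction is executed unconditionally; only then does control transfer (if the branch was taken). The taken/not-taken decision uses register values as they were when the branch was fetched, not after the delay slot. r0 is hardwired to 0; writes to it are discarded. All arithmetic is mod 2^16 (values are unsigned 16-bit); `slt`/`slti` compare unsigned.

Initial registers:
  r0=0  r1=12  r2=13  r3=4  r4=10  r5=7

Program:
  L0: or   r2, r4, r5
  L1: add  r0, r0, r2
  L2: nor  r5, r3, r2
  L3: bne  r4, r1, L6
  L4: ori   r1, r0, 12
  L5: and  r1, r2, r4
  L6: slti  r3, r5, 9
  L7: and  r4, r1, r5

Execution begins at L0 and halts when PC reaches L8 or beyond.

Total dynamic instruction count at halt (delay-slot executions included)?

7

PC=0  or   r2, r4, r5        | r0=0 r1=12 r2=15 r3=4 r4=10 r5=7
PC=1  add  r0, r0, r2        | r0=0 r1=12 r2=15 r3=4 r4=10 r5=7
PC=2  nor  r5, r3, r2        | r0=0 r1=12 r2=15 r3=4 r4=10 r5=65520
PC=3  bne  r4, r1, L6        | r0=0 r1=12 r2=15 r3=4 r4=10 r5=65520  [TAKEN]
PC=4  ori   r1, r0, 12       | r0=0 r1=12 r2=15 r3=4 r4=10 r5=65520
PC=6  slti  r3, r5, 9        | r0=0 r1=12 r2=15 r3=0 r4=10 r5=65520
PC=7  and  r4, r1, r5        | r0=0 r1=12 r2=15 r3=0 r4=0 r5=65520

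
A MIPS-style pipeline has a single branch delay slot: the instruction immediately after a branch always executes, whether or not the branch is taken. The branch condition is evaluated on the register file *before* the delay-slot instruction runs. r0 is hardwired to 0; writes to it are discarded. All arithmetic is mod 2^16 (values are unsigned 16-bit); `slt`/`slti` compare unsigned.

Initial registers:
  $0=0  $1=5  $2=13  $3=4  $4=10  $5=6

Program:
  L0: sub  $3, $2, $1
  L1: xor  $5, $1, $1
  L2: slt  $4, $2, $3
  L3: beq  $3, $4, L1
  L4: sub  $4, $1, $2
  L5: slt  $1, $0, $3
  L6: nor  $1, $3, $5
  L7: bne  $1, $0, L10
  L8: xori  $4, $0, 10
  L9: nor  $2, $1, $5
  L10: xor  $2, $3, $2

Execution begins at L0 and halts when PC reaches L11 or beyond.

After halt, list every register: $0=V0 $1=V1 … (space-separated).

[0] sub  $3, $2, $1  →  {$0:0, $1:5, $2:13, $3:8, $4:10, $5:6}
[1] xor  $5, $1, $1  →  {$0:0, $1:5, $2:13, $3:8, $4:10, $5:0}
[2] slt  $4, $2, $3  →  {$0:0, $1:5, $2:13, $3:8, $4:0, $5:0}
[3] beq  $3, $4, L1  →  {$0:0, $1:5, $2:13, $3:8, $4:0, $5:0}  ⟨branch fallthrough⟩
[4] sub  $4, $1, $2  →  {$0:0, $1:5, $2:13, $3:8, $4:65528, $5:0}
[5] slt  $1, $0, $3  →  {$0:0, $1:1, $2:13, $3:8, $4:65528, $5:0}
[6] nor  $1, $3, $5  →  {$0:0, $1:65527, $2:13, $3:8, $4:65528, $5:0}
[7] bne  $1, $0, L10  →  {$0:0, $1:65527, $2:13, $3:8, $4:65528, $5:0}  ⟨branch taken⟩
[8] xori  $4, $0, 10  →  {$0:0, $1:65527, $2:13, $3:8, $4:10, $5:0}
[10] xor  $2, $3, $2  →  {$0:0, $1:65527, $2:5, $3:8, $4:10, $5:0}

$0=0 $1=65527 $2=5 $3=8 $4=10 $5=0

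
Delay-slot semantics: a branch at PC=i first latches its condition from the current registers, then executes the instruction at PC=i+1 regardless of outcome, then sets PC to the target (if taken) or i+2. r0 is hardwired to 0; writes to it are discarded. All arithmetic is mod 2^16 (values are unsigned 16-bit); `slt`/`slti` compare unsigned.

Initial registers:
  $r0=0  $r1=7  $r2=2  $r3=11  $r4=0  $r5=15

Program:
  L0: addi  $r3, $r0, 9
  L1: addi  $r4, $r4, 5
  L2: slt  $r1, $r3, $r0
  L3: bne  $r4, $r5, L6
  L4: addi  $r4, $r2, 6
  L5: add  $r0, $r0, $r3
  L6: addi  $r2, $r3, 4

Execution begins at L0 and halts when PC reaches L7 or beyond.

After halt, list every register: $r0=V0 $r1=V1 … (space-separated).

[0] addi  $r3, $r0, 9  →  {$r0:0, $r1:7, $r2:2, $r3:9, $r4:0, $r5:15}
[1] addi  $r4, $r4, 5  →  {$r0:0, $r1:7, $r2:2, $r3:9, $r4:5, $r5:15}
[2] slt  $r1, $r3, $r0  →  {$r0:0, $r1:0, $r2:2, $r3:9, $r4:5, $r5:15}
[3] bne  $r4, $r5, L6  →  {$r0:0, $r1:0, $r2:2, $r3:9, $r4:5, $r5:15}  ⟨branch taken⟩
[4] addi  $r4, $r2, 6  →  {$r0:0, $r1:0, $r2:2, $r3:9, $r4:8, $r5:15}
[6] addi  $r2, $r3, 4  →  {$r0:0, $r1:0, $r2:13, $r3:9, $r4:8, $r5:15}

$r0=0 $r1=0 $r2=13 $r3=9 $r4=8 $r5=15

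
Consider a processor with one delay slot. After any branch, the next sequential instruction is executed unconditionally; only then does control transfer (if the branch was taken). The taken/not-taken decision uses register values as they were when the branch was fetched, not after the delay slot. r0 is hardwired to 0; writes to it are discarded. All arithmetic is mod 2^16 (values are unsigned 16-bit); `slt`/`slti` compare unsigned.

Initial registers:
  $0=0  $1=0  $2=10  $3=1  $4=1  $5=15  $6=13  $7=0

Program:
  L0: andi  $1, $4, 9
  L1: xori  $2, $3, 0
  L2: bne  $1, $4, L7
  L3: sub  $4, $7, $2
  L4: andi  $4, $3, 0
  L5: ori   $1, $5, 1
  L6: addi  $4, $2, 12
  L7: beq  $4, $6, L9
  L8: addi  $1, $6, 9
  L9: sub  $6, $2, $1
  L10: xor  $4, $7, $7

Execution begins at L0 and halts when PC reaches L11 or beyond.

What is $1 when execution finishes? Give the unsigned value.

#0 andi  $1, $4, 9 ; 0/1/10/1/1/15/13/0
#1 xori  $2, $3, 0 ; 0/1/1/1/1/15/13/0
#2 bne  $1, $4, L7 ; 0/1/1/1/1/15/13/0 ; →fallthru
#3 sub  $4, $7, $2 ; 0/1/1/1/65535/15/13/0
#4 andi  $4, $3, 0 ; 0/1/1/1/0/15/13/0
#5 ori   $1, $5, 1 ; 0/15/1/1/0/15/13/0
#6 addi  $4, $2, 12 ; 0/15/1/1/13/15/13/0
#7 beq  $4, $6, L9 ; 0/15/1/1/13/15/13/0 ; →target
#8 addi  $1, $6, 9 ; 0/22/1/1/13/15/13/0
#9 sub  $6, $2, $1 ; 0/22/1/1/13/15/65515/0
#10 xor  $4, $7, $7 ; 0/22/1/1/0/15/65515/0

22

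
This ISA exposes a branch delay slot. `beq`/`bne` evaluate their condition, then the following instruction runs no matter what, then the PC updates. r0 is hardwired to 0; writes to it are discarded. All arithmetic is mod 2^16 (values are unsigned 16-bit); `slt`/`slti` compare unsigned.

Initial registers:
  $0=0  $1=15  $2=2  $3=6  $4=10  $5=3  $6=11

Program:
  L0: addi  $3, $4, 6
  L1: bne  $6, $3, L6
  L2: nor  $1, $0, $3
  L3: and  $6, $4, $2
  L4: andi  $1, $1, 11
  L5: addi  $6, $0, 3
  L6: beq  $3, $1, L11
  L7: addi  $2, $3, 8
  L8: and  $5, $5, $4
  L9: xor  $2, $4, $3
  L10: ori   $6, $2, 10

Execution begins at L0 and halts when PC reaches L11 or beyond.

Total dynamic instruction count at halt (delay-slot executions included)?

8

  step pc=0: addi  $3, $4, 6  regs=(0,15,2,16,10,3,11)
  step pc=1: bne  $6, $3, L6  cond=T  regs=(0,15,2,16,10,3,11)
  step pc=2: nor  $1, $0, $3  regs=(0,65519,2,16,10,3,11)
  step pc=6: beq  $3, $1, L11  cond=F  regs=(0,65519,2,16,10,3,11)
  step pc=7: addi  $2, $3, 8  regs=(0,65519,24,16,10,3,11)
  step pc=8: and  $5, $5, $4  regs=(0,65519,24,16,10,2,11)
  step pc=9: xor  $2, $4, $3  regs=(0,65519,26,16,10,2,11)
  step pc=10: ori   $6, $2, 10  regs=(0,65519,26,16,10,2,26)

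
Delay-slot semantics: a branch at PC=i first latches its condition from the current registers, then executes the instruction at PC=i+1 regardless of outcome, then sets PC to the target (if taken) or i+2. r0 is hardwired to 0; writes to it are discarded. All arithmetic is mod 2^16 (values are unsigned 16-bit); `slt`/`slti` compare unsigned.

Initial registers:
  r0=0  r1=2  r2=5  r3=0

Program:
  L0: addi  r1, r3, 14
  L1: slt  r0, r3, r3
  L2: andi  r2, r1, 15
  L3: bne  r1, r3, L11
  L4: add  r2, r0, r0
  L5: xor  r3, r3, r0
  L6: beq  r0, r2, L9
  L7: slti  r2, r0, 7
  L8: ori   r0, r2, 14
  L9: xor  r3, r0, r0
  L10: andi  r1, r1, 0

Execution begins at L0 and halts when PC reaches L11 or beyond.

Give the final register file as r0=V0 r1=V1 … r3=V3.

#0 addi  r1, r3, 14 ; 0/14/5/0
#1 slt  r0, r3, r3 ; 0/14/5/0
#2 andi  r2, r1, 15 ; 0/14/14/0
#3 bne  r1, r3, L11 ; 0/14/14/0 ; →target
#4 add  r2, r0, r0 ; 0/14/0/0

r0=0 r1=14 r2=0 r3=0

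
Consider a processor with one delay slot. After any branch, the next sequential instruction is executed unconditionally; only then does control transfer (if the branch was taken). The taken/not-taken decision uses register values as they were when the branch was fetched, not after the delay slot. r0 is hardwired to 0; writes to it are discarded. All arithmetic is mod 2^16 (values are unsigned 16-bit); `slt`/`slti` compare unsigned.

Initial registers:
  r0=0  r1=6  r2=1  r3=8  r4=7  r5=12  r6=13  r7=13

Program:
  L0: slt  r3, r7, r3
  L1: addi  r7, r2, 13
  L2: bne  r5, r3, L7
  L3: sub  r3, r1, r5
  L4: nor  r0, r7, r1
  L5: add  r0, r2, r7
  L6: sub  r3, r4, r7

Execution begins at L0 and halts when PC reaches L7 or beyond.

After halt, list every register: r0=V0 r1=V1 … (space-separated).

#0 slt  r3, r7, r3 ; 0/6/1/0/7/12/13/13
#1 addi  r7, r2, 13 ; 0/6/1/0/7/12/13/14
#2 bne  r5, r3, L7 ; 0/6/1/0/7/12/13/14 ; →target
#3 sub  r3, r1, r5 ; 0/6/1/65530/7/12/13/14

r0=0 r1=6 r2=1 r3=65530 r4=7 r5=12 r6=13 r7=14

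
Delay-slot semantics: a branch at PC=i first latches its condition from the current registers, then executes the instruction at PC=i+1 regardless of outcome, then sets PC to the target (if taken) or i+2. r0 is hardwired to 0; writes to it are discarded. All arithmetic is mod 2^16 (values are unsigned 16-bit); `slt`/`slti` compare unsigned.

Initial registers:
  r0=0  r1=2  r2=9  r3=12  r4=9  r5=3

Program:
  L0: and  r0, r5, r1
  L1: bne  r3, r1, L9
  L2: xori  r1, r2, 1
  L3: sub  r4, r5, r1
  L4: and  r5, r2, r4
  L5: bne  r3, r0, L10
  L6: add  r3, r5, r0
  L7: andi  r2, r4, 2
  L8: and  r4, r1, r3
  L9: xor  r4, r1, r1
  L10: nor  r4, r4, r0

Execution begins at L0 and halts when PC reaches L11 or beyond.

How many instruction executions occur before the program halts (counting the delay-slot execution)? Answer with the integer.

5

#0 and  r0, r5, r1 ; 0/2/9/12/9/3
#1 bne  r3, r1, L9 ; 0/2/9/12/9/3 ; →target
#2 xori  r1, r2, 1 ; 0/8/9/12/9/3
#9 xor  r4, r1, r1 ; 0/8/9/12/0/3
#10 nor  r4, r4, r0 ; 0/8/9/12/65535/3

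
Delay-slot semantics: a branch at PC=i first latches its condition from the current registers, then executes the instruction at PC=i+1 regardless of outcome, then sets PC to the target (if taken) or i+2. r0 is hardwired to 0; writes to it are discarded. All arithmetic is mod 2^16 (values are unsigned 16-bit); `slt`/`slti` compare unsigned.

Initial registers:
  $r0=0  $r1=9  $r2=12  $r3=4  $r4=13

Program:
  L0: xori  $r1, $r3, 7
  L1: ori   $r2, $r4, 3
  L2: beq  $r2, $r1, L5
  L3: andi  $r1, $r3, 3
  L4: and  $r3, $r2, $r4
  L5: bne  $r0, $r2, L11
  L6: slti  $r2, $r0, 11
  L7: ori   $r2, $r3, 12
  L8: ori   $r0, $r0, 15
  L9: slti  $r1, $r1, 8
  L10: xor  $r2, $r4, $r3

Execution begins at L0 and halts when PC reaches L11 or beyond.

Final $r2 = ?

#0 xori  $r1, $r3, 7 ; 0/3/12/4/13
#1 ori   $r2, $r4, 3 ; 0/3/15/4/13
#2 beq  $r2, $r1, L5 ; 0/3/15/4/13 ; →fallthru
#3 andi  $r1, $r3, 3 ; 0/0/15/4/13
#4 and  $r3, $r2, $r4 ; 0/0/15/13/13
#5 bne  $r0, $r2, L11 ; 0/0/15/13/13 ; →target
#6 slti  $r2, $r0, 11 ; 0/0/1/13/13

1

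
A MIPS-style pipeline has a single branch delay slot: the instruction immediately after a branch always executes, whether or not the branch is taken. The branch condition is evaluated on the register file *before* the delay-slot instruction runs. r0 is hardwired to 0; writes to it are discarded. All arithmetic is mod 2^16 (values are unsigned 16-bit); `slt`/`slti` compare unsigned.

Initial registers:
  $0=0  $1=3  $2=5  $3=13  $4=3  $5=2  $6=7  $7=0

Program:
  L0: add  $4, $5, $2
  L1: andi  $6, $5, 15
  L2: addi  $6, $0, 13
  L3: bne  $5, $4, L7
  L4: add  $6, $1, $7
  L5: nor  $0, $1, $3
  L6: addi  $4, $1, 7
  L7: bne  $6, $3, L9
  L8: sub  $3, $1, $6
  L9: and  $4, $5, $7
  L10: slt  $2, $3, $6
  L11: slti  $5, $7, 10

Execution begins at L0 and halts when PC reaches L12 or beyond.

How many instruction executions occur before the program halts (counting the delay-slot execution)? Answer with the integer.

10

[0] add  $4, $5, $2  →  {$0:0, $1:3, $2:5, $3:13, $4:7, $5:2, $6:7, $7:0}
[1] andi  $6, $5, 15  →  {$0:0, $1:3, $2:5, $3:13, $4:7, $5:2, $6:2, $7:0}
[2] addi  $6, $0, 13  →  {$0:0, $1:3, $2:5, $3:13, $4:7, $5:2, $6:13, $7:0}
[3] bne  $5, $4, L7  →  {$0:0, $1:3, $2:5, $3:13, $4:7, $5:2, $6:13, $7:0}  ⟨branch taken⟩
[4] add  $6, $1, $7  →  {$0:0, $1:3, $2:5, $3:13, $4:7, $5:2, $6:3, $7:0}
[7] bne  $6, $3, L9  →  {$0:0, $1:3, $2:5, $3:13, $4:7, $5:2, $6:3, $7:0}  ⟨branch taken⟩
[8] sub  $3, $1, $6  →  {$0:0, $1:3, $2:5, $3:0, $4:7, $5:2, $6:3, $7:0}
[9] and  $4, $5, $7  →  {$0:0, $1:3, $2:5, $3:0, $4:0, $5:2, $6:3, $7:0}
[10] slt  $2, $3, $6  →  {$0:0, $1:3, $2:1, $3:0, $4:0, $5:2, $6:3, $7:0}
[11] slti  $5, $7, 10  →  {$0:0, $1:3, $2:1, $3:0, $4:0, $5:1, $6:3, $7:0}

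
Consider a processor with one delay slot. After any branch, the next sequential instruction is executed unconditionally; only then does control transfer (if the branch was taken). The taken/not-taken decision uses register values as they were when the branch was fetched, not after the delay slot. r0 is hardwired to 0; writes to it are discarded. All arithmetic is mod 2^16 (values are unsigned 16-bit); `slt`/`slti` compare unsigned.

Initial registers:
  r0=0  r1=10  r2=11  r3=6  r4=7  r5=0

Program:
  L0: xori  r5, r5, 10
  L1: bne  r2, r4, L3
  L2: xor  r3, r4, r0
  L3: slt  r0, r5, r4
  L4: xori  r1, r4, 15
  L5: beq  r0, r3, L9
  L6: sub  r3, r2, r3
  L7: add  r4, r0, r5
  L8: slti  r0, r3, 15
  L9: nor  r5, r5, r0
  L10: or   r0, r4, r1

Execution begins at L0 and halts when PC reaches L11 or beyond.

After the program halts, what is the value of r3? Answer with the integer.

4

PC=0  xori  r5, r5, 10       | r0=0 r1=10 r2=11 r3=6 r4=7 r5=10
PC=1  bne  r2, r4, L3        | r0=0 r1=10 r2=11 r3=6 r4=7 r5=10  [TAKEN]
PC=2  xor  r3, r4, r0        | r0=0 r1=10 r2=11 r3=7 r4=7 r5=10
PC=3  slt  r0, r5, r4        | r0=0 r1=10 r2=11 r3=7 r4=7 r5=10
PC=4  xori  r1, r4, 15       | r0=0 r1=8 r2=11 r3=7 r4=7 r5=10
PC=5  beq  r0, r3, L9        | r0=0 r1=8 r2=11 r3=7 r4=7 r5=10  [not taken]
PC=6  sub  r3, r2, r3        | r0=0 r1=8 r2=11 r3=4 r4=7 r5=10
PC=7  add  r4, r0, r5        | r0=0 r1=8 r2=11 r3=4 r4=10 r5=10
PC=8  slti  r0, r3, 15       | r0=0 r1=8 r2=11 r3=4 r4=10 r5=10
PC=9  nor  r5, r5, r0        | r0=0 r1=8 r2=11 r3=4 r4=10 r5=65525
PC=10 or   r0, r4, r1        | r0=0 r1=8 r2=11 r3=4 r4=10 r5=65525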